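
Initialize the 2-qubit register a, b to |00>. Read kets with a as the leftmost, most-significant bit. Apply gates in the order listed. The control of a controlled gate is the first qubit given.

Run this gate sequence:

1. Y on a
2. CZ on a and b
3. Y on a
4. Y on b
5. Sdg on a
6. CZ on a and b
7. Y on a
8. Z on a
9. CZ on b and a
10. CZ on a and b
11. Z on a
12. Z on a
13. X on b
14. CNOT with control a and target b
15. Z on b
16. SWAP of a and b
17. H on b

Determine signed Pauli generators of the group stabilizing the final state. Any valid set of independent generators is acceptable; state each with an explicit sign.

The stabilizer group can be generated by -IX, -ZI, among other valid generating sets.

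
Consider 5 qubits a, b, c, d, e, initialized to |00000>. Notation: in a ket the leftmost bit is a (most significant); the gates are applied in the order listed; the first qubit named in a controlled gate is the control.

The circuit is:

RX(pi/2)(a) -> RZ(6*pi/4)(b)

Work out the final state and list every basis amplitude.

After the circuit, the state carries amplitude -sqrt(2)*exp(I*pi/4)/2 on |00000>, sqrt(2)*exp(3*I*pi/4)/2 on |10000>, and 0 on every other basis state.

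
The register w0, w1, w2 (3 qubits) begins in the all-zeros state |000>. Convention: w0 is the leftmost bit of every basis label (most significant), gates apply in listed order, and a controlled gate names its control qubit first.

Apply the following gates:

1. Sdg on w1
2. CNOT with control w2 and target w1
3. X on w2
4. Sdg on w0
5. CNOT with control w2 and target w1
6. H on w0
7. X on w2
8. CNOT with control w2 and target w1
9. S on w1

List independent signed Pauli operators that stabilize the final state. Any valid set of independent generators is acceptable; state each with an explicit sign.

The stabilizer group can be generated by +XII, -IZI, +IIZ, among other valid generating sets.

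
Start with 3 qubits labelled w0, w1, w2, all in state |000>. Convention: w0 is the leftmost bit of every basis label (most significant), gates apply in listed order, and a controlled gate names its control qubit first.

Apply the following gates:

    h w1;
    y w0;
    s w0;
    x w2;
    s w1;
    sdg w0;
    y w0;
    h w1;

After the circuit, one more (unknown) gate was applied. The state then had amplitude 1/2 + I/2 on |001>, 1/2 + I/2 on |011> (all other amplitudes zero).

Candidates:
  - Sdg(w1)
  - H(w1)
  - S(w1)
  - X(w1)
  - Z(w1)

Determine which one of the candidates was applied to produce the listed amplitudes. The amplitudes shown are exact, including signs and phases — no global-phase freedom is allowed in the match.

It was S(w1) that produced the state shown.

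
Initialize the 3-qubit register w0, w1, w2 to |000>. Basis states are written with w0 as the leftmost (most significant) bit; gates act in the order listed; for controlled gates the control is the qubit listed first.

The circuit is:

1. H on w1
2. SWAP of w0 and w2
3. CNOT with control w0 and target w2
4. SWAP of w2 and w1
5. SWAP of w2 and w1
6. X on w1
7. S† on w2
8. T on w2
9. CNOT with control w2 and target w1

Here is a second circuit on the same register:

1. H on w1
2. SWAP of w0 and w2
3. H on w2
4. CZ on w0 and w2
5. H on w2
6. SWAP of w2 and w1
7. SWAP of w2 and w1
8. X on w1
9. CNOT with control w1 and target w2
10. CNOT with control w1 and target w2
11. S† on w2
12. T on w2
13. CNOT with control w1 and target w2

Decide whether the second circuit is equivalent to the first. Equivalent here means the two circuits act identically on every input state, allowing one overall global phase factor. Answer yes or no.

No: there is an input state on which the two circuits produce genuinely different outputs (not merely differing by a phase).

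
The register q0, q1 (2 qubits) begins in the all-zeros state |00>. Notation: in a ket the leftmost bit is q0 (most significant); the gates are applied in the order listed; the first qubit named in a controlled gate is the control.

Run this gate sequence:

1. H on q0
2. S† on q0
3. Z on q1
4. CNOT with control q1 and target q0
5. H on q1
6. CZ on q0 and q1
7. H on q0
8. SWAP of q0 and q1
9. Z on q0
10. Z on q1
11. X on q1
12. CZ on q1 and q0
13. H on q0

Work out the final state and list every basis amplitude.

The final amplitudes are -I/2 on |00>, 1/2 on |01>, -1/2 on |10>, -I/2 on |11>.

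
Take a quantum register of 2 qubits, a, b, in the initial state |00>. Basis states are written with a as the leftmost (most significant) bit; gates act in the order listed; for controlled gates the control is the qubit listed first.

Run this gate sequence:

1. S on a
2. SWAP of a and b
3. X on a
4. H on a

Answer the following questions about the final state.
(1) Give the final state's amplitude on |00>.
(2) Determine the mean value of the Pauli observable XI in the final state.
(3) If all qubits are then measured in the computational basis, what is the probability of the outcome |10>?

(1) |00> carries amplitude sqrt(2)/2 in the final state.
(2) In the final state, XI has expectation -1.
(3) Outcome |10> occurs with probability 1/2.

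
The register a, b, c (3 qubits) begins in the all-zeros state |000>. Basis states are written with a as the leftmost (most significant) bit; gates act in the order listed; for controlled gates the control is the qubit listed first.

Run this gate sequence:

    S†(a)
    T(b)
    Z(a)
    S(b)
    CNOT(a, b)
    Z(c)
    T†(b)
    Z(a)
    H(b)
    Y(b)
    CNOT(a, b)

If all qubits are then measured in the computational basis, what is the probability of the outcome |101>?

Outcome |101> occurs with probability 0.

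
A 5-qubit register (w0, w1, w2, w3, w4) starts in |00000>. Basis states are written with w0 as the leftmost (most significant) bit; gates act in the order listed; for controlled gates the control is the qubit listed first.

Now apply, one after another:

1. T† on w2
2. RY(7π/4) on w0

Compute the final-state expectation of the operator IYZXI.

The expectation value of IYZXI is 0.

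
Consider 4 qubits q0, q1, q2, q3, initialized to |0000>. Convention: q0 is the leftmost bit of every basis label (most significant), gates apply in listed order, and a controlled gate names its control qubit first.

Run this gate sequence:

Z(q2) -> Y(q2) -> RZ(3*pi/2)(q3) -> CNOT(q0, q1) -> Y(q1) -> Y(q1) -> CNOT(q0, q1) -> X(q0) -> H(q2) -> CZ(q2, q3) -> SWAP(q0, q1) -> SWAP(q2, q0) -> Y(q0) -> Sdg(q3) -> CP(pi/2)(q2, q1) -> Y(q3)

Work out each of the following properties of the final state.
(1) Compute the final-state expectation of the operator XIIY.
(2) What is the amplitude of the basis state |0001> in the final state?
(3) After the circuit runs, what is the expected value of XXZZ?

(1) The observable XIIY averages to 0. Key observation: gates 4-7 undo each other exactly, leaving only the rest of the circuit to track.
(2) |0001> carries amplitude 0 in the final state.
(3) The expectation value of XXZZ is 0.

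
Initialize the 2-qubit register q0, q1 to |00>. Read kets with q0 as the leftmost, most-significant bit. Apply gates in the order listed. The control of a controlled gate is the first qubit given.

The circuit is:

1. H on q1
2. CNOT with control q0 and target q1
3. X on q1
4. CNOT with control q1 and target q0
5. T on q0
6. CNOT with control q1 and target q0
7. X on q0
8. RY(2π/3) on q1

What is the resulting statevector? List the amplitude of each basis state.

After the circuit, the state carries amplitude 0 on |00>, 0 on |01>, sqrt(2)/4 - sqrt(6)*exp(I*pi/4)/4 on |10>, sqrt(6)/4 + sqrt(2)*exp(I*pi/4)/4 on |11>.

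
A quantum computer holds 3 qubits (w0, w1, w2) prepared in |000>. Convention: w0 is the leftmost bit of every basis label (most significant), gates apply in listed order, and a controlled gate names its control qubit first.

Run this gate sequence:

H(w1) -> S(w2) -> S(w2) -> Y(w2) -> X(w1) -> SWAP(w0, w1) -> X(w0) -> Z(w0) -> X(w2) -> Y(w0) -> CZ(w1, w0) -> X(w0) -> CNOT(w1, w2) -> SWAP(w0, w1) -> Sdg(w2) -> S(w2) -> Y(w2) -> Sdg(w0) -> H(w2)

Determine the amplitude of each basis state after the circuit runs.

After the circuit, the state carries amplitude -I/2 on |000>, I/2 on |001>, -I/2 on |010>, I/2 on |011>, 0 on |100>, 0 on |101>, 0 on |110>, 0 on |111>.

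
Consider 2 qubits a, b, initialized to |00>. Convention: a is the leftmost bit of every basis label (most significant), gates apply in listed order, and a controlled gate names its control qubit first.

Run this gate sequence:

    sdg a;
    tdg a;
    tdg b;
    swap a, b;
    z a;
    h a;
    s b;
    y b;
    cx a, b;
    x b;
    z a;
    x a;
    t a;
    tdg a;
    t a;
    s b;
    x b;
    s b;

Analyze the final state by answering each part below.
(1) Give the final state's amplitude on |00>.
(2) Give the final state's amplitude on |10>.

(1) The amplitude on |00> is sqrt(2)/2.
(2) The final state's coefficient on |10> equals 0.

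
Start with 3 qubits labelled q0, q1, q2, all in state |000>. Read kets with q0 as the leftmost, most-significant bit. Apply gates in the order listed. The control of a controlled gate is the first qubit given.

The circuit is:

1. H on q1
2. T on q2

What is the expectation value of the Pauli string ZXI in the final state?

The expectation value of ZXI is 1.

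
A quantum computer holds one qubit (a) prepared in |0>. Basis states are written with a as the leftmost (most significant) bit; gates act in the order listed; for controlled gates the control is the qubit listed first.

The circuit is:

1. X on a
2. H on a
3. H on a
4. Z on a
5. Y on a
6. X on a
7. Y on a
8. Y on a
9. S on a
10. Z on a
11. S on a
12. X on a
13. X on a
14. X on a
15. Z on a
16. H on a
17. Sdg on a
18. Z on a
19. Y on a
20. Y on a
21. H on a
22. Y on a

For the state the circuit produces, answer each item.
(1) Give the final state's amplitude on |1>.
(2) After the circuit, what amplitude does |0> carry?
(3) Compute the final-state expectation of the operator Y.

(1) The amplitude on |1> is -1/2 - I/2.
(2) The amplitude on |0> is 1/2 - I/2.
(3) In the final state, Y has expectation -1.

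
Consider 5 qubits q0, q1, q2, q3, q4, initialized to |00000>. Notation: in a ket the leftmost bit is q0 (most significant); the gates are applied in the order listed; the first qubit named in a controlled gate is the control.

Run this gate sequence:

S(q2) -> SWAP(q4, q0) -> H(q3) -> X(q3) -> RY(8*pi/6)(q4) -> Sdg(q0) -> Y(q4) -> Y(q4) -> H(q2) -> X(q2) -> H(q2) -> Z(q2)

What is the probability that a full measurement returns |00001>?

Outcome |00001> occurs with probability 3/8. Key observation: gates 9-12 undo each other exactly, leaving only the rest of the circuit to track.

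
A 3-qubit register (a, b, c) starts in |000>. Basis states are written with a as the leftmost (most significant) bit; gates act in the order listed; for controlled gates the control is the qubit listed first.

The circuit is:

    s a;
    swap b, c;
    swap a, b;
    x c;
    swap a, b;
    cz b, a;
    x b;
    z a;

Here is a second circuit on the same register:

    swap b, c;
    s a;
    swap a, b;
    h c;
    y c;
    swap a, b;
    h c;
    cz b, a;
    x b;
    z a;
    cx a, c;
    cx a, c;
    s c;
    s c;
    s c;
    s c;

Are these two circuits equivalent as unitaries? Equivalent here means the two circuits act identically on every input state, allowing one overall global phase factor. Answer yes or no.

No, they are not equivalent — no single phase factor reconciles the two unitaries.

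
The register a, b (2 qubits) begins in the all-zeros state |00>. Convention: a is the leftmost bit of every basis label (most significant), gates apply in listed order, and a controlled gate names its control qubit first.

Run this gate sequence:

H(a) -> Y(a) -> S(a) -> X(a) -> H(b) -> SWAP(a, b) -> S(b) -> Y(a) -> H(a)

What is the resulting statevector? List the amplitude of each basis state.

After the circuit, the state carries amplitude 0 on |00>, 0 on |01>, sqrt(2)*I/2 on |10>, -sqrt(2)*I/2 on |11>.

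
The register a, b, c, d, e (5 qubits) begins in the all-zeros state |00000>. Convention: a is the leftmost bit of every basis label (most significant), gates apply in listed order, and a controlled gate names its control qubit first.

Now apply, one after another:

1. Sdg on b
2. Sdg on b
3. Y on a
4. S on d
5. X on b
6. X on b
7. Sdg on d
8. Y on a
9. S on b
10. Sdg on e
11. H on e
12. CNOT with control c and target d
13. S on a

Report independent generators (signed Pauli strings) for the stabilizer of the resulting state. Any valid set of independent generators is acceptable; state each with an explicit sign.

The stabilizer group can be generated by +IIIIX, +ZIIII, +IZIII, +IIZII, +IIIZI, among other valid generating sets. Key observation: gates 2-9 undo each other exactly, leaving only the rest of the circuit to track.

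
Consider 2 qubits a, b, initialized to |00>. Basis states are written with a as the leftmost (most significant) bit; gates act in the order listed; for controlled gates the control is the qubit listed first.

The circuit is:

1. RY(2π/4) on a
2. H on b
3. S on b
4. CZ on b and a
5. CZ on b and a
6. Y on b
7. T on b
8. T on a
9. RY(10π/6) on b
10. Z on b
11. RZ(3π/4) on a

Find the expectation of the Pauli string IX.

In the final state, IX has expectation sqrt(2)/4. Key observation: steps 4-5 multiply out to the identity, so the circuit reduces to the remaining gates.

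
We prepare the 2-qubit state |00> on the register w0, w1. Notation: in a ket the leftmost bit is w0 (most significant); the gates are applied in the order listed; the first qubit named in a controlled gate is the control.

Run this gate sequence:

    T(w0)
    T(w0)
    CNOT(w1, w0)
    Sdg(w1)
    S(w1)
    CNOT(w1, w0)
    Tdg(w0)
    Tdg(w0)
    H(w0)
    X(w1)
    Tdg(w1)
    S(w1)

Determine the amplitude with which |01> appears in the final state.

The amplitude on |01> is sqrt(2)*exp(I*pi/4)/2. Key observation: steps 1-8 multiply out to the identity, so the circuit reduces to the remaining gates.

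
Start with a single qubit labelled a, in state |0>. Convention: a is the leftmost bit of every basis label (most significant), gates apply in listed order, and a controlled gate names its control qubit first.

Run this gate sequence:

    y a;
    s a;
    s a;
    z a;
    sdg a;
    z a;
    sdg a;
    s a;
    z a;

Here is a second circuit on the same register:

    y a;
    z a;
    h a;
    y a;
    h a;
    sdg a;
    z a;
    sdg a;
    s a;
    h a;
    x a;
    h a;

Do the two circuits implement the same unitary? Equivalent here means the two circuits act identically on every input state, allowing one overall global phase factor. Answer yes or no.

No — the two circuits implement different unitaries, even allowing a global phase.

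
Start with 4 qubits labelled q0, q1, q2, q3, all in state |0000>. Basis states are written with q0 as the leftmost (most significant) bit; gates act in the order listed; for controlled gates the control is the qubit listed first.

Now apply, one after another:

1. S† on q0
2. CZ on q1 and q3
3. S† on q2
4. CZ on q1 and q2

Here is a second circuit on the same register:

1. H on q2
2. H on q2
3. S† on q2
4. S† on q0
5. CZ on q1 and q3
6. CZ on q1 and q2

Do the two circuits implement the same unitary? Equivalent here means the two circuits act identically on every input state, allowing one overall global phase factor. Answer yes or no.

Yes, they are equivalent — the unitaries differ by at most a global phase.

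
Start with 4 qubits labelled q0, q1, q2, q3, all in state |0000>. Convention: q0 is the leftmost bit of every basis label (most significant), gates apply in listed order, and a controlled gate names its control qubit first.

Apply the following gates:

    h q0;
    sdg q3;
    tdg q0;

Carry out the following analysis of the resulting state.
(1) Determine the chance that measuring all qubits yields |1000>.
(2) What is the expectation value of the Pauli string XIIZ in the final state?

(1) A full measurement returns |1000> with probability 1/2.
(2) The observable XIIZ averages to sqrt(2)/2.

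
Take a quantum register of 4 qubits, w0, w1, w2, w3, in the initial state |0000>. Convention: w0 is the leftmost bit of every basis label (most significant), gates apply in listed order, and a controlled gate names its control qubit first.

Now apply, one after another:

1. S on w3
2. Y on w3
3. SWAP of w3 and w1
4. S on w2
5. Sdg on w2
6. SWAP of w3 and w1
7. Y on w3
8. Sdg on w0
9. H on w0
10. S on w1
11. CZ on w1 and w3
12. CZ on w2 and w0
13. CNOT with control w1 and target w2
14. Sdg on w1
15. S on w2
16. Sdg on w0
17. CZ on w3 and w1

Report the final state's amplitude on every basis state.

The resulting statevector has amplitude sqrt(2)/2 on |0000>, -sqrt(2)*I/2 on |1000>, and 0 on every other basis state. Key observation: steps 2-7 multiply out to the identity, so the circuit reduces to the remaining gates.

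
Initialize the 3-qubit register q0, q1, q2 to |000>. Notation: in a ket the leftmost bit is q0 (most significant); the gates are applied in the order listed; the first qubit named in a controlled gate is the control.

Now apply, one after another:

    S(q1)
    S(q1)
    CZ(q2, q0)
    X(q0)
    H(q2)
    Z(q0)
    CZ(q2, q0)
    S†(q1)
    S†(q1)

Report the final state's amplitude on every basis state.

After the circuit, the state carries amplitude -sqrt(2)/2 on |100>, sqrt(2)/2 on |101>, and 0 on every other basis state.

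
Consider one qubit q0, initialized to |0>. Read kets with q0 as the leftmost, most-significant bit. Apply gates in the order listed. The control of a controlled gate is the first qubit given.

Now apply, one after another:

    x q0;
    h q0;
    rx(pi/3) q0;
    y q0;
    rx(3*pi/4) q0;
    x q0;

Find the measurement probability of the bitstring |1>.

Outcome |1> occurs with probability 1/2.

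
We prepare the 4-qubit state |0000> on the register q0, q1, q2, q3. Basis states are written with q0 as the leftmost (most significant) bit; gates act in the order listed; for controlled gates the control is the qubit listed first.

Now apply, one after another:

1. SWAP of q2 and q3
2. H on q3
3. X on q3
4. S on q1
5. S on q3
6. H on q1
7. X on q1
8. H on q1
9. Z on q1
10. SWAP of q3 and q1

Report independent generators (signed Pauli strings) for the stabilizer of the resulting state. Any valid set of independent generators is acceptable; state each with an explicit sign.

The stabilizer group can be generated by +IYII, +ZIII, +IIZI, +IIIZ, among other valid generating sets.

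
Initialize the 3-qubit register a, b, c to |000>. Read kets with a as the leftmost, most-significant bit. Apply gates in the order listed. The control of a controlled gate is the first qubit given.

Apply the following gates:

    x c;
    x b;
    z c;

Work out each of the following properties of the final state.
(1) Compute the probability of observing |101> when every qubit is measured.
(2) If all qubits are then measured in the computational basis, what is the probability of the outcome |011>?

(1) The probability of measuring |101> is 0.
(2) A full measurement returns |011> with probability 1.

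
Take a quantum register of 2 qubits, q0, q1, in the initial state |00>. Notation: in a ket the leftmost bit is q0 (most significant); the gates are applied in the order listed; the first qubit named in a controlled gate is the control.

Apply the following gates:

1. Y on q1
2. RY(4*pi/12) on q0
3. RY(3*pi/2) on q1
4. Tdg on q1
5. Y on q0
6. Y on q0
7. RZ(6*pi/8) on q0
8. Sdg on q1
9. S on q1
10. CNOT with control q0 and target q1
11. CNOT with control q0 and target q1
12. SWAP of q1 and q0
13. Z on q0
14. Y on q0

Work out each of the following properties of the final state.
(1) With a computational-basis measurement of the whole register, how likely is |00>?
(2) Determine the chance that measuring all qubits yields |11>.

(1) A full measurement returns |00> with probability 3/8. Key observation: the block from step 10 through step 11 cancels to the identity and can be dropped.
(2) Outcome |11> occurs with probability 1/8.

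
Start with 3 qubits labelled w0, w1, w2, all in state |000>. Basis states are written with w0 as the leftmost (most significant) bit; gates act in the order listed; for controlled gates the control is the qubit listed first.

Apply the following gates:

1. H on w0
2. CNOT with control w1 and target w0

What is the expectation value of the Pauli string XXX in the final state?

The expectation value of XXX is 0.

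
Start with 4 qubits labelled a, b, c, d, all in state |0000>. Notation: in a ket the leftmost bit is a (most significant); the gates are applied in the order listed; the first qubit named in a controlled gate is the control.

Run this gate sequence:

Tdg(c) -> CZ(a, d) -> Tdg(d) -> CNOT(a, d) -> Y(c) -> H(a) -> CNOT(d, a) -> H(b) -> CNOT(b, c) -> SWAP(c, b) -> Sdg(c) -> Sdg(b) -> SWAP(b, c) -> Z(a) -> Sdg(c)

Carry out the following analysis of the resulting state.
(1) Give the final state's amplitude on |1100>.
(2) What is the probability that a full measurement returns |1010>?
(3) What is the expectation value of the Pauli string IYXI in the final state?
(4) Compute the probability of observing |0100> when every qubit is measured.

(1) The amplitude on |1100> is -1/2.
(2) The probability of measuring |1010> is 1/4.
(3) The expectation value of IYXI is 1.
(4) A full measurement returns |0100> with probability 1/4.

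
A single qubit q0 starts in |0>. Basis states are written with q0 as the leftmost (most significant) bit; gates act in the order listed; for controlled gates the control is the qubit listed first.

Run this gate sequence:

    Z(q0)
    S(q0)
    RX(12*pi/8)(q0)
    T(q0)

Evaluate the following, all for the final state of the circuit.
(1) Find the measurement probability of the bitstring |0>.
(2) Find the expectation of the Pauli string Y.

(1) The probability of measuring |0> is 1/2.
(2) The expectation value of Y is sqrt(2)/2.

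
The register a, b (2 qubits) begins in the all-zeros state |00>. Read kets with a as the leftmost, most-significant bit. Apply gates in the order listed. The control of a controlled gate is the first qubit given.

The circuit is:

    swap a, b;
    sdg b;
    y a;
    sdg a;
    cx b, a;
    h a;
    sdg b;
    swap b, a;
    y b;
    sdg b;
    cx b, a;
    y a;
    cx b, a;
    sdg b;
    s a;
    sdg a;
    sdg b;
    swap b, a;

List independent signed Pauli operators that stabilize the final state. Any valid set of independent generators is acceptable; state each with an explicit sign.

The final state is stabilized by the group generated by -YI, -IZ; other independent generating sets are equally valid.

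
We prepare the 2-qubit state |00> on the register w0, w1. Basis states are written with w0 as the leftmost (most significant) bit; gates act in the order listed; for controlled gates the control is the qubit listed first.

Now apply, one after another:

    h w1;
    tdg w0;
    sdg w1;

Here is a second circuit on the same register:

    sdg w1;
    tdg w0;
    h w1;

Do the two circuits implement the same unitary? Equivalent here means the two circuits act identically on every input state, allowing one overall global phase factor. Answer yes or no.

No: there is an input state on which the two circuits produce genuinely different outputs (not merely differing by a phase).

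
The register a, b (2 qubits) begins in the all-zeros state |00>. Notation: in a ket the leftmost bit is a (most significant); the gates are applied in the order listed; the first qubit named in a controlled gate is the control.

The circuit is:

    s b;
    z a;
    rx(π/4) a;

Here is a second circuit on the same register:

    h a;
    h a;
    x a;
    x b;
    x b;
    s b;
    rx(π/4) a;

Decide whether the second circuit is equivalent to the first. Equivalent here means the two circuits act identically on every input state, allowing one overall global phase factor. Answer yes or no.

No, they are not equivalent — no single phase factor reconciles the two unitaries.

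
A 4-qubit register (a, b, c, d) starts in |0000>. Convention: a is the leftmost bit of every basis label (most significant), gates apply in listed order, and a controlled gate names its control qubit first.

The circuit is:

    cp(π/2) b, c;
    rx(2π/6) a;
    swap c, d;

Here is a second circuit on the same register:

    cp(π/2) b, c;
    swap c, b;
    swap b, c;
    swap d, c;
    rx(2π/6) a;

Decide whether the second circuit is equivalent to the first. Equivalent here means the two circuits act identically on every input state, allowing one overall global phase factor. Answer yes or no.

Yes — the two circuits implement the same unitary up to a global phase.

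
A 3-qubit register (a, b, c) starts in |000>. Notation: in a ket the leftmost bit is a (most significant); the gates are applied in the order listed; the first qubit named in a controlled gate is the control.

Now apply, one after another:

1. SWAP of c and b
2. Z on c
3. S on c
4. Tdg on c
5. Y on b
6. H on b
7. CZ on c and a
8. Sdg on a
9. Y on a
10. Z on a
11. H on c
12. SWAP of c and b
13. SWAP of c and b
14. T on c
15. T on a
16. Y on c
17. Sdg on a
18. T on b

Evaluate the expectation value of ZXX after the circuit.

The observable ZXX averages to -1/2.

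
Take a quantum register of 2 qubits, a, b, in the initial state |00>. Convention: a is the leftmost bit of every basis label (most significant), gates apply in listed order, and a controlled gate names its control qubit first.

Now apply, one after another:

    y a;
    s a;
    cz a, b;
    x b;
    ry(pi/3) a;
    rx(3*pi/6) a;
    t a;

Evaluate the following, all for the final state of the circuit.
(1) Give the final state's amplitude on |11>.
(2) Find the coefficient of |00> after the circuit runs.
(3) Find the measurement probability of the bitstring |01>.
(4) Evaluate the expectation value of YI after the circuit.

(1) |11> carries amplitude (-sqrt(6) - sqrt(2)*I)*exp(I*pi/4)/4 in the final state.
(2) |00> carries amplitude 0 in the final state.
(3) A full measurement returns |01> with probability 1/2.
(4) The observable YI averages to -sqrt(6)/4 + sqrt(2)/4.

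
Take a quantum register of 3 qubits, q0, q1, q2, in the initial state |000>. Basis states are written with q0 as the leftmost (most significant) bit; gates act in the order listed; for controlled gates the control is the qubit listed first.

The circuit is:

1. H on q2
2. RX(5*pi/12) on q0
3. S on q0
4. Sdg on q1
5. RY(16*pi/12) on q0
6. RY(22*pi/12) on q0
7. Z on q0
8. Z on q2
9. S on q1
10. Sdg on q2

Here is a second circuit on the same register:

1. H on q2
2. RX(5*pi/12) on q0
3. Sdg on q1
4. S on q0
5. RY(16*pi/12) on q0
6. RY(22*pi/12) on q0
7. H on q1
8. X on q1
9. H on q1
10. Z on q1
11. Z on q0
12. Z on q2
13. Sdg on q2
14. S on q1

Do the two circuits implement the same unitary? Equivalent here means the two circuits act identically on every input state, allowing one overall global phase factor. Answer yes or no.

Yes: on every input state the two circuits agree up to one overall phase factor.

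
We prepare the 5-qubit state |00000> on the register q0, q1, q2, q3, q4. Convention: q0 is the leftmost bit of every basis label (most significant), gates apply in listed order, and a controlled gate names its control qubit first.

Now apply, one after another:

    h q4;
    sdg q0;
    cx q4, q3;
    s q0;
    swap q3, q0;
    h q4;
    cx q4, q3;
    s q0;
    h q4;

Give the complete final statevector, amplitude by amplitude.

The final amplitudes are sqrt(2)/4 on |00000>, sqrt(2)/4 on |00001>, sqrt(2)/4 on |00010>, -sqrt(2)/4 on |00011>, sqrt(2)*I/4 on |10000>, sqrt(2)*I/4 on |10001>, -sqrt(2)*I/4 on |10010>, sqrt(2)*I/4 on |10011>, and 0 on every other basis state.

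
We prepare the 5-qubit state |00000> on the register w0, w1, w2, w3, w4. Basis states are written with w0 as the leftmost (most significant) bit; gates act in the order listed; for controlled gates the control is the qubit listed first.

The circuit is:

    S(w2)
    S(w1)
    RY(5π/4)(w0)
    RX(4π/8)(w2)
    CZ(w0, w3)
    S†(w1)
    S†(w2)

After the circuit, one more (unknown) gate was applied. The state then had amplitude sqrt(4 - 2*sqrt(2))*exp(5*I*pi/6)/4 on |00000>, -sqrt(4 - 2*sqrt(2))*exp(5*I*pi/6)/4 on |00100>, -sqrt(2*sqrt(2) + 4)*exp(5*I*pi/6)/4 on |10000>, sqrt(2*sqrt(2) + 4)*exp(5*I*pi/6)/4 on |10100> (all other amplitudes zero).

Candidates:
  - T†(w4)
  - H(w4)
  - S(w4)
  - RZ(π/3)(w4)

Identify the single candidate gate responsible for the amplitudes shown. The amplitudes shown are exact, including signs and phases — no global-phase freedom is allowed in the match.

The applied gate was RZ(π/3)(w4).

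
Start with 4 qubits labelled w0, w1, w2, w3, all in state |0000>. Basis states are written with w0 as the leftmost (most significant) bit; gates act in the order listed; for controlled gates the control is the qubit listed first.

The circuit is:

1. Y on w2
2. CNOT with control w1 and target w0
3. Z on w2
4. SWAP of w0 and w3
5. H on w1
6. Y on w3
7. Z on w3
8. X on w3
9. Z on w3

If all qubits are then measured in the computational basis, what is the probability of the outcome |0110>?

The probability of measuring |0110> is 1/2.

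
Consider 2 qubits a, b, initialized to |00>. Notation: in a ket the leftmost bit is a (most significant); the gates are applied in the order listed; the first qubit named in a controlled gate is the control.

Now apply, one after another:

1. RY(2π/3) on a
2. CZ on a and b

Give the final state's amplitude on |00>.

|00> carries amplitude 1/2 in the final state.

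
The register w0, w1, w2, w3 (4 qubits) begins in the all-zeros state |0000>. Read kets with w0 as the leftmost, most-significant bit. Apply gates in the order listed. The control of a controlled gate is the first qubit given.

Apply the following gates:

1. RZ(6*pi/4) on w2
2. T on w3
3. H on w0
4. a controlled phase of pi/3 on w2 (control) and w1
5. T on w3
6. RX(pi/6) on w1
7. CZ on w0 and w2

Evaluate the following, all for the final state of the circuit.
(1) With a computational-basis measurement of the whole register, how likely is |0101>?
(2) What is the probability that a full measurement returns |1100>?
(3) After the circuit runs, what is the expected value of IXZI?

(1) The probability of measuring |0101> is 0.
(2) Outcome |1100> occurs with probability 1/4 - sqrt(3)/8.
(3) The expectation value of IXZI is 0.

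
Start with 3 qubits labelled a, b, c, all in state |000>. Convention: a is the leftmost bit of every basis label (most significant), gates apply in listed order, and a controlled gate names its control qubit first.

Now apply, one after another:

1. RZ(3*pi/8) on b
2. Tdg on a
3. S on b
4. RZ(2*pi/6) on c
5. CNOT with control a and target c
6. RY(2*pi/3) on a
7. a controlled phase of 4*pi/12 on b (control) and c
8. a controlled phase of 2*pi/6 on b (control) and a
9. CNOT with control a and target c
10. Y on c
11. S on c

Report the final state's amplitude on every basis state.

After the circuit, the state carries amplitude exp(31*I*pi/48)/2 on |001>, -sqrt(3)*exp(7*I*pi/48)/2 on |100>, and 0 on every other basis state.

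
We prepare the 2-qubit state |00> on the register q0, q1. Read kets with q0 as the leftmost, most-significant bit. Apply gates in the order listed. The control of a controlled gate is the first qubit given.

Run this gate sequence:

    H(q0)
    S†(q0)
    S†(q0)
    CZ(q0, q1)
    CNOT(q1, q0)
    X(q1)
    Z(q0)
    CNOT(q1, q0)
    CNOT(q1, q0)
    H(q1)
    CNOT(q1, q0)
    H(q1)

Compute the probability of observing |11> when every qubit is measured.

The probability of measuring |11> is 1/2. Key observation: steps 8-9 multiply out to the identity, so the circuit reduces to the remaining gates.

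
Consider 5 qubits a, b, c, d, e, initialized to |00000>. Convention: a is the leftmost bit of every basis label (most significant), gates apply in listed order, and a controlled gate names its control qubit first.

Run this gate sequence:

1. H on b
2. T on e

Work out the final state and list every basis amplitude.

After the circuit, the state carries amplitude sqrt(2)/2 on |00000>, sqrt(2)/2 on |01000>, and 0 on every other basis state.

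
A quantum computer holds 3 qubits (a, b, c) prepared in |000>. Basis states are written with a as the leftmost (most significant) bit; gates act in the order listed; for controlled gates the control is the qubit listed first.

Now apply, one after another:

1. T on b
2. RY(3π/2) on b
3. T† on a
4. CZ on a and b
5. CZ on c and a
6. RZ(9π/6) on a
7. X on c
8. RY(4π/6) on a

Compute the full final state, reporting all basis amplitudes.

The resulting statevector has amplitude 0 on |000>, sqrt(2)*exp(I*pi/4)/4 on |001>, 0 on |010>, -sqrt(2)*exp(I*pi/4)/4 on |011>, 0 on |100>, sqrt(6)*exp(I*pi/4)/4 on |101>, 0 on |110>, -sqrt(6)*exp(I*pi/4)/4 on |111>.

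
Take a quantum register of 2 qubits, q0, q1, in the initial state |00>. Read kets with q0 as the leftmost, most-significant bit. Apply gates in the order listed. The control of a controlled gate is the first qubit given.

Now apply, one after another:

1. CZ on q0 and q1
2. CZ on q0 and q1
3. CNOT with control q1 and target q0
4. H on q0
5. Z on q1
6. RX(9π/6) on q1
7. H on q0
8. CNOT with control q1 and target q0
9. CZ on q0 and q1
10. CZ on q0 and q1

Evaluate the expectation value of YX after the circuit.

The observable YX averages to 1.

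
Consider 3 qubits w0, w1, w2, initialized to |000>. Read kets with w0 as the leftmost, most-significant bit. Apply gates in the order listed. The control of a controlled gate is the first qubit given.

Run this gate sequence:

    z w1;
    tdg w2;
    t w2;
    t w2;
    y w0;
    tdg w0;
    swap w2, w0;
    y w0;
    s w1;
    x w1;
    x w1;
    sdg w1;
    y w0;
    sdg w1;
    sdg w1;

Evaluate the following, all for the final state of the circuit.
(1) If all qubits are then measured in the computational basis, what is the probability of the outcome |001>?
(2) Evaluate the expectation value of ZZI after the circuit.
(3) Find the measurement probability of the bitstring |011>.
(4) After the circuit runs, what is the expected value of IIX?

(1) The probability of measuring |001> is 1. Key observation: the block from step 8 through step 13 cancels to the identity and can be dropped.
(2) The observable ZZI averages to 1.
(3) A full measurement returns |011> with probability 0.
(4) In the final state, IIX has expectation 0.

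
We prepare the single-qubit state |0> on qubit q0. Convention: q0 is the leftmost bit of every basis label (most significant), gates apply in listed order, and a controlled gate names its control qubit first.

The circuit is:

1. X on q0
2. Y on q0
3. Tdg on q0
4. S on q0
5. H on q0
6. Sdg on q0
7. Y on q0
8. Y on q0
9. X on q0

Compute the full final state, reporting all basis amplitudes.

The final amplitudes are -sqrt(2)/2 on |0>, -sqrt(2)*I/2 on |1>.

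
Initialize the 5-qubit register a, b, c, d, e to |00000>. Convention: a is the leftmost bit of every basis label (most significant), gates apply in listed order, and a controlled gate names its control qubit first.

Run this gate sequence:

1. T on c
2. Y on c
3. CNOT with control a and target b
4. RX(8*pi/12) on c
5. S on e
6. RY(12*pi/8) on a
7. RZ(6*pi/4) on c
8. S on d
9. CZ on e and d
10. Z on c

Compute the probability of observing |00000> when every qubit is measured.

Outcome |00000> occurs with probability 3/8.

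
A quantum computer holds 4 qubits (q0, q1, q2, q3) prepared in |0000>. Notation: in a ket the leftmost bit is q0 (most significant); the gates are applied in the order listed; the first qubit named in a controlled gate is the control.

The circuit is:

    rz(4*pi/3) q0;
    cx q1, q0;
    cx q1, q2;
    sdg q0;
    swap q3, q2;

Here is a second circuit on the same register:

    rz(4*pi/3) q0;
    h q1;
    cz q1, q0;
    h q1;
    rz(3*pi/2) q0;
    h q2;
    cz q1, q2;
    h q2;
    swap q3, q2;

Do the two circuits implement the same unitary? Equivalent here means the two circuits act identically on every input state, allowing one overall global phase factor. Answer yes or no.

No — the two circuits implement different unitaries, even allowing a global phase.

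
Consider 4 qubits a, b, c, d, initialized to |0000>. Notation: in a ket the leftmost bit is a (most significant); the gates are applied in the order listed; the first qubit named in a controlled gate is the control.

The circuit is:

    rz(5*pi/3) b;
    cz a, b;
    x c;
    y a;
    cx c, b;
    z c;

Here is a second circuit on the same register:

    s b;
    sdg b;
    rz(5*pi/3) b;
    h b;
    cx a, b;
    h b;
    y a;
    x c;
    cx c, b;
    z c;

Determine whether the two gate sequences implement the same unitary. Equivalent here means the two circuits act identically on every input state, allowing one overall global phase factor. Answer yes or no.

Yes, they are equivalent — the unitaries differ by at most a global phase.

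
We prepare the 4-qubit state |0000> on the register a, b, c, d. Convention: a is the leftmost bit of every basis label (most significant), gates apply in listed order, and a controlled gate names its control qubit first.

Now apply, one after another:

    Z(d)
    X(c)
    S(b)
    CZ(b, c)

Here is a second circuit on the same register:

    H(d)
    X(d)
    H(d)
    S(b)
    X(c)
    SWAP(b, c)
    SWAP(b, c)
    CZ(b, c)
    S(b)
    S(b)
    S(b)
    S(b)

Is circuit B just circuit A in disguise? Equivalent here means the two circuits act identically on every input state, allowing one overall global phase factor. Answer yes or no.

Yes — the two circuits implement the same unitary up to a global phase.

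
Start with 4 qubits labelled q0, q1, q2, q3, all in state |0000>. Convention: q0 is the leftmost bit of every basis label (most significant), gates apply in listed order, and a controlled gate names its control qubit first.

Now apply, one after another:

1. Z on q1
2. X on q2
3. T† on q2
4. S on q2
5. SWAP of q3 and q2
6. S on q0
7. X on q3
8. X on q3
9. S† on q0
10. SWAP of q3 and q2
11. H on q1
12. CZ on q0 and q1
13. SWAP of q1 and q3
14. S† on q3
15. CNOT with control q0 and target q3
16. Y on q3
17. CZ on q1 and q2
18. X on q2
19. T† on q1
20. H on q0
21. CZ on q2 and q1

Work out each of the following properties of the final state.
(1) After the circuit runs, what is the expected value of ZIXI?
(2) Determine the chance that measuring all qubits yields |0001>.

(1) The expectation value of ZIXI is 0. Key observation: the block from step 5 through step 10 cancels to the identity and can be dropped.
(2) The probability of measuring |0001> is 1/4.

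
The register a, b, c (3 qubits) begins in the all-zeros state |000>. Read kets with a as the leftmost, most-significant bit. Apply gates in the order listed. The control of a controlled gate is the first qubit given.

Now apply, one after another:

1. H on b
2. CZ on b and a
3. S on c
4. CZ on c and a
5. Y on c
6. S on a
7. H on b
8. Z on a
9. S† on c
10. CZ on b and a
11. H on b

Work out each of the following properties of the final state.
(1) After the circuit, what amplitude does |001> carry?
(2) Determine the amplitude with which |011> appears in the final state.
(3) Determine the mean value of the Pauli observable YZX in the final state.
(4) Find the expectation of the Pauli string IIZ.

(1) The amplitude on |001> is sqrt(2)/2.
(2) |011> carries amplitude sqrt(2)/2 in the final state.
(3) The expectation value of YZX is 0.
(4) In the final state, IIZ has expectation -1.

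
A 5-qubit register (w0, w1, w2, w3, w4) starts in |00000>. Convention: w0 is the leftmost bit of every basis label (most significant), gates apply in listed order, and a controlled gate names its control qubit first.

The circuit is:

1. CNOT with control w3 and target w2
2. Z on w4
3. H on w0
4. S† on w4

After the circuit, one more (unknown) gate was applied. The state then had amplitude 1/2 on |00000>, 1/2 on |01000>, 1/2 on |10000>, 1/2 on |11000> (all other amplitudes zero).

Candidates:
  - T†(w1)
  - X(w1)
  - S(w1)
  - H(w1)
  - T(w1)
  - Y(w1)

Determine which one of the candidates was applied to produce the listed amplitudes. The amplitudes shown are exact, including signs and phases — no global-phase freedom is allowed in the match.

It was H(w1) that produced the state shown.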